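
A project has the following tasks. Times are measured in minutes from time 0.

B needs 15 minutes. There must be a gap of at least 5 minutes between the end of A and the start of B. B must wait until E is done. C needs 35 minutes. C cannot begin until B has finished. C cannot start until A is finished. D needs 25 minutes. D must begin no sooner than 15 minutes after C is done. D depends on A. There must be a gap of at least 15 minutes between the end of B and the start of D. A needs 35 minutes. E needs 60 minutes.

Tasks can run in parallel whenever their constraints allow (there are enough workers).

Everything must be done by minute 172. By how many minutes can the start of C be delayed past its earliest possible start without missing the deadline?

E can start immediately at minute 0; it finishes at minute 60.
A can start immediately at minute 0; it finishes at minute 35.
For B: A (finishes minute 35, plus 5-minute gap → minute 40); E (finishes minute 60). Taking the maximum gives a start of minute 60, and it finishes at 60 + 15 = minute 75.
C has to wait for B (finishes minute 75); A (finishes minute 35). The latest of these is minute 75, so C runs minute 75 to 75 + 35 = minute 110.

Working backward from the deadline:
D has no dependents, so it just needs to finish by minute 172. Starting by 172 − 25 = minute 147 achieves that.
C has to be done before D (must start by minute 147, minus 15-minute gap → minute 132). That means finishing by minute 132, i.e. starting by 132 − 35 = minute 97.
So C can start as early as minute 75 and as late as minute 97, giving 97 − 75 = 22 minutes of slack.

22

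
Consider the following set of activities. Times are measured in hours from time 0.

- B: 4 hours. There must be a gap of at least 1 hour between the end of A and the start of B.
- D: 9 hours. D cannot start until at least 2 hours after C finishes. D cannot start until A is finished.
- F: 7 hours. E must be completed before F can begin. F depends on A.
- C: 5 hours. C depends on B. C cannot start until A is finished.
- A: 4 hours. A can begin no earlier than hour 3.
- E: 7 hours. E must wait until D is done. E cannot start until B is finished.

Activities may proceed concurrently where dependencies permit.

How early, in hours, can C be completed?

A cannot begin until its own release at hour 3. It runs from hour 3 to 3 + 4 = hour 7.
B waits on A (finishes hour 7, plus 1-hour gap → hour 8), so it starts at hour 8 and finishes at 8 + 4 = hour 12.
C needs all of B (finishes hour 12); A (finishes hour 7). That puts its earliest start at hour 12; it finishes at 12 + 5 = hour 17.

17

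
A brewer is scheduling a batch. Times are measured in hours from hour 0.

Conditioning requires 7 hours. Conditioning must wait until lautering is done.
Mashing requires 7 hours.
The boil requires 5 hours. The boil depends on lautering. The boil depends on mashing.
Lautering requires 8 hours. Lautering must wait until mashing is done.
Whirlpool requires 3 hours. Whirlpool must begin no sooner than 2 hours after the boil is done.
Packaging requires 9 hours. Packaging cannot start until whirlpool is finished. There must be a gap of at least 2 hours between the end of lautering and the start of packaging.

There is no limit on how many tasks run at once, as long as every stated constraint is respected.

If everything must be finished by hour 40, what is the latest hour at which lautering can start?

To finish by hour 40, packaging (duration 9) must start no later than hour 31.
Whirlpool feeds into packaging (must start by hour 31); so whirlpool must finish by hour 31 and therefore start by hour 28.
The boil has to be done before whirlpool (must start by hour 28, minus 2-hour gap → hour 26). That means finishing by hour 26, i.e. starting by 26 − 5 = hour 21.
Conditioning has no dependents, so it just needs to finish by hour 40. Starting by 40 − 7 = hour 33 achieves that.
For lautering: the boil (must start by hour 21); conditioning (must start by hour 33); packaging (must start by hour 31, minus 2-hour gap → hour 29). The most restrictive is hour 21; with an 8-hour duration, lautering must start by hour 13.

13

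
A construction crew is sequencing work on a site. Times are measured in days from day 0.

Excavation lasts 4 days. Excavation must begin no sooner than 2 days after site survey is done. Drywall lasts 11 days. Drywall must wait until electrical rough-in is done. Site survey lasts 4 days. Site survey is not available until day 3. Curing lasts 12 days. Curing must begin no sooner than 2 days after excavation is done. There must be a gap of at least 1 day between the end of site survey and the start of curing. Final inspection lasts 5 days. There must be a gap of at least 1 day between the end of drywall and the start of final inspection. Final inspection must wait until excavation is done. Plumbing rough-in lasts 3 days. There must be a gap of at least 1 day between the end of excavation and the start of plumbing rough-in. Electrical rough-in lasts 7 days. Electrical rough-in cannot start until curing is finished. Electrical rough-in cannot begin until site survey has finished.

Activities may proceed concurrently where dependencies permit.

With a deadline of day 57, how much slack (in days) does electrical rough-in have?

After its own release at day 3, site survey can start at day 3 and finishes at day 7.
After site survey (finishes day 7, plus 2-day gap → day 9), excavation can start at day 9 and finishes at day 13.
Curing needs all of excavation (finishes day 13, plus 2-day gap → day 15); site survey (finishes day 7, plus 1-day gap → day 8). That puts its earliest start at day 15; it finishes at 15 + 12 = day 27.
Electrical rough-in cannot start until curing (finishes day 27); site survey (finishes day 7). The controlling bound is day 27, so electrical rough-in finishes at 27 + 7 = day 34.

Working backward from the deadline:
Final inspection must finish by day 57; it takes 5 days, so it must start by 57 − 5 = day 52.
Drywall must finish before final inspection (must start by day 52, minus 1-day gap → day 51). With an 11-day duration, drywall must start by 51 − 11 = day 40.
Electrical rough-in must finish before drywall (must start by day 40). With a 7-day duration, electrical rough-in must start by 40 − 7 = day 33.
So electrical rough-in can start as early as day 27 and as late as day 33, giving 33 − 27 = 6 days of slack.

6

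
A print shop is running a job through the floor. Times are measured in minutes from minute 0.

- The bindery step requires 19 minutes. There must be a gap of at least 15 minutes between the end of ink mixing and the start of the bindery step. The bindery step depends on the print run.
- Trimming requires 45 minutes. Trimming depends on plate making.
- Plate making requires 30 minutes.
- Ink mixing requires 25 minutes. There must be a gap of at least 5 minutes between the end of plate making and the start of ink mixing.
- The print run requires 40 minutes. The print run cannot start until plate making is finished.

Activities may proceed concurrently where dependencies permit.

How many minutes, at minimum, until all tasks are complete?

94

Plate making has no prerequisites, so it starts at minute 0 and finishes at minute 30.
After plate making (finishes minute 30), trimming can start at minute 30 and finishes at minute 75.
After plate making (finishes minute 30), the print run can start at minute 30 and finishes at minute 70.
Ink mixing waits on plate making (finishes minute 30, plus 5-minute gap → minute 35), so it starts at minute 35 and finishes at 35 + 25 = minute 60.
The bindery step needs all of ink mixing (finishes minute 60, plus 15-minute gap → minute 75); the print run (finishes minute 70). That puts its earliest start at minute 75; it finishes at 75 + 19 = minute 94.
All tasks are finished once the last one completes. Finish times: Plate making at 30, Ink mixing at 60, The print run at 70, Trimming at 75, The bindery step at 94. The latest is minute 94.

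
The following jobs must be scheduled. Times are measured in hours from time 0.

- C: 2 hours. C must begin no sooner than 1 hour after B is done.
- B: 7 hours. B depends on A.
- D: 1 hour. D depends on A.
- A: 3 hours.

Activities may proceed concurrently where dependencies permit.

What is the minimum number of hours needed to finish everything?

A can start immediately at hour 0; it finishes at hour 3.
D waits on A (finishes hour 3), so it starts at hour 3 and finishes at 3 + 1 = hour 4.
B cannot begin until A (finishes hour 3). It runs from hour 3 to 3 + 7 = hour 10.
C waits on B (finishes hour 10, plus 1-hour gap → hour 11), so it starts at hour 11 and finishes at 11 + 2 = hour 13.
All tasks are finished once the last one completes. Finish times: A at 3, B at 10, C at 13, D at 4. The latest is hour 13.

13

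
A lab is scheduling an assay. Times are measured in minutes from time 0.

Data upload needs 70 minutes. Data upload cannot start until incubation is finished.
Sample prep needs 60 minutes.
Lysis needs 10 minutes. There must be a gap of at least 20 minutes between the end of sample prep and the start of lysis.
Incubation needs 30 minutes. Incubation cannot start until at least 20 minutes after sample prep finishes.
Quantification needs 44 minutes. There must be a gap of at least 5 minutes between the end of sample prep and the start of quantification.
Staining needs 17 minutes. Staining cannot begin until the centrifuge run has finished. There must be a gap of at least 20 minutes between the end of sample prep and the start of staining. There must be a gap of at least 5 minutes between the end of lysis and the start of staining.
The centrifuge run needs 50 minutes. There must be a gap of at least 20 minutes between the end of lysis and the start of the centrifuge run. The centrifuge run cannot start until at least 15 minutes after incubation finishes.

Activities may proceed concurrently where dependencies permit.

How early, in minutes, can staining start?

Sample prep has no prerequisites, so it starts at minute 0 and finishes at minute 60.
Incubation waits on sample prep (finishes minute 60, plus 20-minute gap → minute 80), so it starts at minute 80 and finishes at 80 + 30 = minute 110.
After sample prep (finishes minute 60, plus 20-minute gap → minute 80), lysis can start at minute 80 and finishes at minute 90.
The centrifuge run needs all of lysis (finishes minute 90, plus 20-minute gap → minute 110); incubation (finishes minute 110, plus 15-minute gap → minute 125). That puts its earliest start at minute 125; it finishes at 125 + 50 = minute 175.
Staining waits on the centrifuge run (finishes minute 175); sample prep (finishes minute 60, plus 20-minute gap → minute 80); lysis (finishes minute 90, plus 5-minute gap → minute 95). The latest of these is minute 175, which is the earliest staining can start.

175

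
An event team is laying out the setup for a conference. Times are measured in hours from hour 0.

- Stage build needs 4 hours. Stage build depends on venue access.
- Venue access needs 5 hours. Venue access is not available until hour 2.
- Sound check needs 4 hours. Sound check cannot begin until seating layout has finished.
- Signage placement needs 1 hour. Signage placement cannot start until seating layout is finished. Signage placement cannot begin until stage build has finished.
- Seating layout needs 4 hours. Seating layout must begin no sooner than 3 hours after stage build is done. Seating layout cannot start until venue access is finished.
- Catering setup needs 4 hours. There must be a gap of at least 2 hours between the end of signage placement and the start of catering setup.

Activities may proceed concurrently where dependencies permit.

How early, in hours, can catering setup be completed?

25

After its own release at hour 2, venue access can start at hour 2 and finishes at hour 7.
Stage build waits on venue access (finishes hour 7), so it starts at hour 7 and finishes at 7 + 4 = hour 11.
Seating layout needs all of stage build (finishes hour 11, plus 3-hour gap → hour 14); venue access (finishes hour 7). That puts its earliest start at hour 14; it finishes at 14 + 4 = hour 18.
Signage placement needs all of seating layout (finishes hour 18); stage build (finishes hour 11). That puts its earliest start at hour 18; it finishes at 18 + 1 = hour 19.
Catering setup cannot begin until signage placement (finishes hour 19, plus 2-hour gap → hour 21). It runs from hour 21 to 21 + 4 = hour 25.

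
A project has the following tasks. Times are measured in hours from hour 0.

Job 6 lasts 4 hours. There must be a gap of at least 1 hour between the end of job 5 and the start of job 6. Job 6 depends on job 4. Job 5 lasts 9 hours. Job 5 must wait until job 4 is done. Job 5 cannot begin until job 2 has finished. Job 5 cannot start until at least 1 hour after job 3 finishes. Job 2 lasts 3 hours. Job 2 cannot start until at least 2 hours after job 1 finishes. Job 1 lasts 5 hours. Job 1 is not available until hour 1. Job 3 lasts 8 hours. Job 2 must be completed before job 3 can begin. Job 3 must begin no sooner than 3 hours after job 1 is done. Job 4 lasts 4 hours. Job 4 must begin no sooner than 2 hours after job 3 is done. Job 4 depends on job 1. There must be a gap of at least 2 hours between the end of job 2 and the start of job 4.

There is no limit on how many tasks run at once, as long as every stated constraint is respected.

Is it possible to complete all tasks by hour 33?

No

Job 1 waits on its own release at hour 1, so it starts at hour 1 and finishes at 1 + 5 = hour 6.
Job 2 waits on job 1 (finishes hour 6, plus 2-hour gap → hour 8), so it starts at hour 8 and finishes at 8 + 3 = hour 11.
Job 3 has to wait for job 2 (finishes hour 11); job 1 (finishes hour 6, plus 3-hour gap → hour 9). The latest of these is hour 11, so job 3 runs hour 11 to 11 + 8 = hour 19.
Job 4 cannot start until job 3 (finishes hour 19, plus 2-hour gap → hour 21); job 1 (finishes hour 6); job 2 (finishes hour 11, plus 2-hour gap → hour 13). The controlling bound is hour 21, so job 4 finishes at 21 + 4 = hour 25.
For job 5: job 4 (finishes hour 25); job 2 (finishes hour 11); job 3 (finishes hour 19, plus 1-hour gap → hour 20). Taking the maximum gives a start of hour 25, and it finishes at 25 + 9 = hour 34.
For job 6: job 5 (finishes hour 34, plus 1-hour gap → hour 35); job 4 (finishes hour 25). Taking the maximum gives a start of hour 35, and it finishes at 35 + 4 = hour 39.
The earliest everything can be done is hour 39, which is after the deadline of 33, so it is not possible.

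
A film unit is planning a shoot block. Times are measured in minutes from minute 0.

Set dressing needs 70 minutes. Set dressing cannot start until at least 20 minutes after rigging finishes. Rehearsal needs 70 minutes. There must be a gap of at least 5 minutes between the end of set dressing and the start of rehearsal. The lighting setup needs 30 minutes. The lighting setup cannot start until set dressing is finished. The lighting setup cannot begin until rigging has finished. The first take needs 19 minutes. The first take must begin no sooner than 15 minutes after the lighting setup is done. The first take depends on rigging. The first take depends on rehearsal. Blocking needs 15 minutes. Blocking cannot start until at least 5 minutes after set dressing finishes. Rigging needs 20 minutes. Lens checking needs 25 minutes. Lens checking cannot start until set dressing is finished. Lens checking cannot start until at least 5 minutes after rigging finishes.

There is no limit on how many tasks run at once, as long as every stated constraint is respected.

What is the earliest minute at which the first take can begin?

185

Rigging has no prerequisites, so it starts at minute 0 and finishes at minute 20.
Set dressing cannot begin until rigging (finishes minute 20, plus 20-minute gap → minute 40). It runs from minute 40 to 40 + 70 = minute 110.
Rehearsal cannot begin until set dressing (finishes minute 110, plus 5-minute gap → minute 115). It runs from minute 115 to 115 + 70 = minute 185.
The lighting setup has to wait for set dressing (finishes minute 110); rigging (finishes minute 20). The latest of these is minute 110, so the lighting setup runs minute 110 to 110 + 30 = minute 140.
The first take waits on the lighting setup (finishes minute 140, plus 15-minute gap → minute 155); rigging (finishes minute 20); rehearsal (finishes minute 185). The latest of these is minute 185, which is the earliest the first take can start.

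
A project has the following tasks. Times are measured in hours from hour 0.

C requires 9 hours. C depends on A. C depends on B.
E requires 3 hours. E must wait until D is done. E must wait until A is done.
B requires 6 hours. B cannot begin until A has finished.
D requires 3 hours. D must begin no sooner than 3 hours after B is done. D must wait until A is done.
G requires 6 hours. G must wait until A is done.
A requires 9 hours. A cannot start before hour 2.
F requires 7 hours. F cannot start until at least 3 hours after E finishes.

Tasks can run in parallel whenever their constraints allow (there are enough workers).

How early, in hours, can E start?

23

A waits on its own release at hour 2, so it starts at hour 2 and finishes at 2 + 9 = hour 11.
B waits on A (finishes hour 11), so it starts at hour 11 and finishes at 11 + 6 = hour 17.
D cannot start until B (finishes hour 17, plus 3-hour gap → hour 20); A (finishes hour 11). The controlling bound is hour 20, so D finishes at 20 + 3 = hour 23.
E waits on D (finishes hour 23); A (finishes hour 11). The latest of these is hour 23, which is the earliest E can start.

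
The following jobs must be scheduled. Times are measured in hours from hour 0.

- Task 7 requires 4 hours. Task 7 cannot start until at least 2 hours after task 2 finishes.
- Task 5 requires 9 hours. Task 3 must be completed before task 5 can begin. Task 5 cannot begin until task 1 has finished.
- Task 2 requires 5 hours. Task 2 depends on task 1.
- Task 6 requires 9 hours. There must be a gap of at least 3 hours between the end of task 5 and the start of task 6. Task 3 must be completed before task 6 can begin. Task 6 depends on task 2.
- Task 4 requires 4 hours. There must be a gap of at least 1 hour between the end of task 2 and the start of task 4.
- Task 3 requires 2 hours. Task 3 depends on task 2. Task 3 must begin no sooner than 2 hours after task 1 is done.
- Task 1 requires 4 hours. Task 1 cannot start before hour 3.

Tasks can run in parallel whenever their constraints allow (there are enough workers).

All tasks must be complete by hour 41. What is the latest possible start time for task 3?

Task 6 has no dependents, so it just needs to finish by hour 41. Starting by 41 − 9 = hour 32 achieves that.
Task 5 has to be done before task 6 (must start by hour 32, minus 3-hour gap → hour 29). That means finishing by hour 29, i.e. starting by 29 − 9 = hour 20.
For task 3: task 5 (must start by hour 20); task 6 (must start by hour 32). The most restrictive is hour 20; with a 2-hour duration, task 3 must start by hour 18.

18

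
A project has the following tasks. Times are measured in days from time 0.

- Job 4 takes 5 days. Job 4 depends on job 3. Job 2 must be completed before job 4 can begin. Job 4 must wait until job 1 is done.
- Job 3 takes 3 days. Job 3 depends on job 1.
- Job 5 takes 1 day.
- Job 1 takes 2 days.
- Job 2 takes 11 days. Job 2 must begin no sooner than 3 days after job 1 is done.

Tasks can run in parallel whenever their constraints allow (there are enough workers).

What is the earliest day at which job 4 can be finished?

Nothing blocks job 1, so it runs from day 0 to day 2.
After job 1 (finishes day 2), job 3 can start at day 2 and finishes at day 5.
Job 2 waits on job 1 (finishes day 2, plus 3-day gap → day 5), so it starts at day 5 and finishes at 5 + 11 = day 16.
Job 4 has to wait for job 3 (finishes day 5); job 2 (finishes day 16); job 1 (finishes day 2). The latest of these is day 16, so job 4 runs day 16 to 16 + 5 = day 21.

21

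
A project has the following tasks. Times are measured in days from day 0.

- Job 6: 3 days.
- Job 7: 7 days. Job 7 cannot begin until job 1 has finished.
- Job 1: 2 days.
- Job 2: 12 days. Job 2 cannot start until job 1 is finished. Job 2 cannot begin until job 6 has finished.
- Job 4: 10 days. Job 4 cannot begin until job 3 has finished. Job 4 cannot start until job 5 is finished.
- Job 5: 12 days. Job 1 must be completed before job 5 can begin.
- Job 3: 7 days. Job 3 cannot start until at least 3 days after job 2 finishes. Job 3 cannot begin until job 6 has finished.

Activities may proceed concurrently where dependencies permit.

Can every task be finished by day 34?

Job 6 can start immediately at day 0; it finishes at day 3.
Job 1 can start immediately at day 0; it finishes at day 2.
After job 1 (finishes day 2), job 7 can start at day 2 and finishes at day 9.
Job 5 cannot begin until job 1 (finishes day 2). It runs from day 2 to 2 + 12 = day 14.
Job 2 needs all of job 1 (finishes day 2); job 6 (finishes day 3). That puts its earliest start at day 3; it finishes at 3 + 12 = day 15.
Job 3 cannot start until job 2 (finishes day 15, plus 3-day gap → day 18); job 6 (finishes day 3). The controlling bound is day 18, so job 3 finishes at 18 + 7 = day 25.
Job 4 cannot start until job 3 (finishes day 25); job 5 (finishes day 14). The controlling bound is day 25, so job 4 finishes at 25 + 10 = day 35.
The earliest everything can be done is day 35, which is after the deadline of 34, so it is not possible.

No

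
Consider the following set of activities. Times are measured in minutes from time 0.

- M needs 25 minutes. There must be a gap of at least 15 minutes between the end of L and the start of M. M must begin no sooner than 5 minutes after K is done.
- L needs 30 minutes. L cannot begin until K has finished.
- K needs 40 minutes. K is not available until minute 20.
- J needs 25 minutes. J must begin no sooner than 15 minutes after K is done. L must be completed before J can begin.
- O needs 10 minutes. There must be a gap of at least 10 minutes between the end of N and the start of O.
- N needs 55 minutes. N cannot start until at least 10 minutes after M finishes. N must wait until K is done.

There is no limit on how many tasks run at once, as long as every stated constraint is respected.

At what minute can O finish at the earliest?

K cannot begin until its own release at minute 20. It runs from minute 20 to 20 + 40 = minute 60.
L cannot begin until K (finishes minute 60). It runs from minute 60 to 60 + 30 = minute 90.
M has to wait for L (finishes minute 90, plus 15-minute gap → minute 105); K (finishes minute 60, plus 5-minute gap → minute 65). The latest of these is minute 105, so M runs minute 105 to 105 + 25 = minute 130.
For N: M (finishes minute 130, plus 10-minute gap → minute 140); K (finishes minute 60). Taking the maximum gives a start of minute 140, and it finishes at 140 + 55 = minute 195.
O cannot begin until N (finishes minute 195, plus 10-minute gap → minute 205). It runs from minute 205 to 205 + 10 = minute 215.

215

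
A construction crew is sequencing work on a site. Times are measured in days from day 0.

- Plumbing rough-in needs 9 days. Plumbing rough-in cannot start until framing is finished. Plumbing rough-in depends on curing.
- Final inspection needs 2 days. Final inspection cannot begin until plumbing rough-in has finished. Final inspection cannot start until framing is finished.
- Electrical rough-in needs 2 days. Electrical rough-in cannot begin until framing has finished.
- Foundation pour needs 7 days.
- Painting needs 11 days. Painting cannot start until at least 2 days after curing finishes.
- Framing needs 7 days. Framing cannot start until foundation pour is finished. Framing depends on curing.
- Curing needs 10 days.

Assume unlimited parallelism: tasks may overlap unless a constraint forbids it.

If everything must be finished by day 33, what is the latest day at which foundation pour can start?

8

Final inspection must finish by day 33; it takes 2 days, so it must start by 33 − 2 = day 31.
Since final inspection (must start by day 31) depends on it, plumbing rough-in must finish by day 31. Backing off its 9-day duration gives a latest start of day 22.
Electrical rough-in must finish by day 33; it takes 2 days, so it must start by 33 − 2 = day 31.
Framing must finish in time for plumbing rough-in (must start by day 22); electrical rough-in (must start by day 31); final inspection (must start by day 31). The tightest is day 22, so framing must start by 22 − 7 = day 15.
Since framing (must start by day 15) depends on it, foundation pour must finish by day 15. Backing off its 7-day duration gives a latest start of day 8.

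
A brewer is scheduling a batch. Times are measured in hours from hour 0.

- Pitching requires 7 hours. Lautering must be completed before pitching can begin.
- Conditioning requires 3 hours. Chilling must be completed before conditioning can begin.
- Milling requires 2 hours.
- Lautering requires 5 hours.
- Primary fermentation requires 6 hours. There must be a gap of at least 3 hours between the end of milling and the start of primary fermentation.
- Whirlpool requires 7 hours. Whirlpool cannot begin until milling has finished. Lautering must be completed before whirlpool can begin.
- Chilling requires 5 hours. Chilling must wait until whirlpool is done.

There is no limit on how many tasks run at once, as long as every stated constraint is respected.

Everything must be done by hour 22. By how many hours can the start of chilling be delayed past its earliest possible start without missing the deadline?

Lautering can start immediately at hour 0; it finishes at hour 5.
Milling can start immediately at hour 0; it finishes at hour 2.
For whirlpool: milling (finishes hour 2); lautering (finishes hour 5). Taking the maximum gives a start of hour 5, and it finishes at 5 + 7 = hour 12.
After whirlpool (finishes hour 12), chilling can start at hour 12 and finishes at hour 17.

Working backward from the deadline:
To finish by hour 22, conditioning (duration 3) must start no later than hour 19.
Chilling has to be done before conditioning (must start by hour 19). That means finishing by hour 19, i.e. starting by 19 − 5 = hour 14.
So chilling can start as early as hour 12 and as late as hour 14, giving 14 − 12 = 2 hours of slack.

2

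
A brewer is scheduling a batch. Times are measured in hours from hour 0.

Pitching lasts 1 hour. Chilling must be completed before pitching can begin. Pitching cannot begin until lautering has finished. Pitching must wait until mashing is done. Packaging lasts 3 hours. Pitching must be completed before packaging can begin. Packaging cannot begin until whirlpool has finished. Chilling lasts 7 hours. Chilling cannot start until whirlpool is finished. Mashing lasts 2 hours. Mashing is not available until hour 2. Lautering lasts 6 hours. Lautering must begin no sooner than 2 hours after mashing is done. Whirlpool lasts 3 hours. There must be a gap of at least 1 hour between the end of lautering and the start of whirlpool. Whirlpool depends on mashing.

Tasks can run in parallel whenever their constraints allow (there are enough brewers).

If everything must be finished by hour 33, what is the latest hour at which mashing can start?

8

Nothing follows packaging; the deadline of hour 33 is its only limit. It must start by 33 − 3 = hour 30.
Pitching feeds into packaging (must start by hour 30); so pitching must finish by hour 30 and therefore start by hour 29.
Chilling must finish before pitching (must start by hour 29). With a 7-hour duration, chilling must start by 29 − 7 = hour 22.
Whirlpool must finish in time for chilling (must start by hour 22); packaging (must start by hour 30). The tightest is hour 22, so whirlpool must start by 22 − 3 = hour 19.
Lautering feeds whirlpool (must start by hour 19, minus 1-hour gap → hour 18); pitching (must start by hour 29). Taking the minimum, lautering must finish by hour 18 and start by 18 − 6 = hour 12.
Mashing must finish in time for lautering (must start by hour 12, minus 2-hour gap → hour 10); whirlpool (must start by hour 19); pitching (must start by hour 29). The tightest is hour 10, so mashing must start by 10 − 2 = hour 8.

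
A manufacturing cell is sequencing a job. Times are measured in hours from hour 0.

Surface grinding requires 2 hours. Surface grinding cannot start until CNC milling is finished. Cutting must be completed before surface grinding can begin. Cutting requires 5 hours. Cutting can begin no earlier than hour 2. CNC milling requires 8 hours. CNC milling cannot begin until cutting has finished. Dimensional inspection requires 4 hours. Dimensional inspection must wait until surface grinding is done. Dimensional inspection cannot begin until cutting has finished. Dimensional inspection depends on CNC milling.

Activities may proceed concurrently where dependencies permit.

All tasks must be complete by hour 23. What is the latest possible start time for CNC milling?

9

Nothing follows dimensional inspection; the deadline of hour 23 is its only limit. It must start by 23 − 4 = hour 19.
Surface grinding has to be done before dimensional inspection (must start by hour 19). That means finishing by hour 19, i.e. starting by 19 − 2 = hour 17.
CNC milling must finish in time for surface grinding (must start by hour 17); dimensional inspection (must start by hour 19). The tightest is hour 17, so CNC milling must start by 17 − 8 = hour 9.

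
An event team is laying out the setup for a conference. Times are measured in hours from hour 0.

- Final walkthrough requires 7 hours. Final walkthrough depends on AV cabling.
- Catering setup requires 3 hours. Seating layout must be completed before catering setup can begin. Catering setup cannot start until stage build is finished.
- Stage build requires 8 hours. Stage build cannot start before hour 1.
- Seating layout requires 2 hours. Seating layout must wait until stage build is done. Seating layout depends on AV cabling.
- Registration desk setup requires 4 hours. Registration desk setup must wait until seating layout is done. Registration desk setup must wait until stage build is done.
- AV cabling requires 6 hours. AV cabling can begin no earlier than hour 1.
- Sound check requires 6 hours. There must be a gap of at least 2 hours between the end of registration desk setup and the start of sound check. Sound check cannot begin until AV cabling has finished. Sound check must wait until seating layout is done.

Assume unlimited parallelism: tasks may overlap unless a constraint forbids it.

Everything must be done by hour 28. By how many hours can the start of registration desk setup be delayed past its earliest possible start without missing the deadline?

5

AV cabling cannot begin until its own release at hour 1. It runs from hour 1 to 1 + 6 = hour 7.
Stage build waits on its own release at hour 1, so it starts at hour 1 and finishes at 1 + 8 = hour 9.
Seating layout has to wait for stage build (finishes hour 9); AV cabling (finishes hour 7). The latest of these is hour 9, so seating layout runs hour 9 to 9 + 2 = hour 11.
For registration desk setup: seating layout (finishes hour 11); stage build (finishes hour 9). Taking the maximum gives a start of hour 11, and it finishes at 11 + 4 = hour 15.

Working backward from the deadline:
Sound check must finish by hour 28; it takes 6 hours, so it must start by 28 − 6 = hour 22.
Registration desk setup has to be done before sound check (must start by hour 22, minus 2-hour gap → hour 20). That means finishing by hour 20, i.e. starting by 20 − 4 = hour 16.
So registration desk setup can start as early as hour 11 and as late as hour 16, giving 16 − 11 = 5 hours of slack.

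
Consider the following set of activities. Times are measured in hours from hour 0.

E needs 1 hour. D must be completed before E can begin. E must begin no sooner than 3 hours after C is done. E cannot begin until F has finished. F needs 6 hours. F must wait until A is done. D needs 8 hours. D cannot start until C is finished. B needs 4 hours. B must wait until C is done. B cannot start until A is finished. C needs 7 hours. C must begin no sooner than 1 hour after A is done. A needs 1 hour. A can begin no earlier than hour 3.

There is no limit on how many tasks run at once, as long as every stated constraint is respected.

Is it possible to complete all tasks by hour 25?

A cannot begin until its own release at hour 3. It runs from hour 3 to 3 + 1 = hour 4.
After A (finishes hour 4), F can start at hour 4 and finishes at hour 10.
C waits on A (finishes hour 4, plus 1-hour gap → hour 5), so it starts at hour 5 and finishes at 5 + 7 = hour 12.
D cannot begin until C (finishes hour 12). It runs from hour 12 to 12 + 8 = hour 20.
E needs all of D (finishes hour 20); C (finishes hour 12, plus 3-hour gap → hour 15); F (finishes hour 10). That puts its earliest start at hour 20; it finishes at 20 + 1 = hour 21.
B has to wait for C (finishes hour 12); A (finishes hour 4). The latest of these is hour 12, so B runs hour 12 to 12 + 4 = hour 16.
Every task is finished by hour 21, which is no later than the deadline of 25, so the schedule is feasible.

Yes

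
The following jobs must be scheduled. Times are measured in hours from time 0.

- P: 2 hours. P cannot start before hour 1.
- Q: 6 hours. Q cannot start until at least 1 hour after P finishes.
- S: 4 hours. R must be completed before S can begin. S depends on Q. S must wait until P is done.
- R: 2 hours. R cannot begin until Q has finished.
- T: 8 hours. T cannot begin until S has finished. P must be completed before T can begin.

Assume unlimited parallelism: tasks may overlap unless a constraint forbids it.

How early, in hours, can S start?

12

P waits on its own release at hour 1, so it starts at hour 1 and finishes at 1 + 2 = hour 3.
Q waits on P (finishes hour 3, plus 1-hour gap → hour 4), so it starts at hour 4 and finishes at 4 + 6 = hour 10.
R cannot begin until Q (finishes hour 10). It runs from hour 10 to 10 + 2 = hour 12.
S waits on R (finishes hour 12); Q (finishes hour 10); P (finishes hour 3). The latest of these is hour 12, which is the earliest S can start.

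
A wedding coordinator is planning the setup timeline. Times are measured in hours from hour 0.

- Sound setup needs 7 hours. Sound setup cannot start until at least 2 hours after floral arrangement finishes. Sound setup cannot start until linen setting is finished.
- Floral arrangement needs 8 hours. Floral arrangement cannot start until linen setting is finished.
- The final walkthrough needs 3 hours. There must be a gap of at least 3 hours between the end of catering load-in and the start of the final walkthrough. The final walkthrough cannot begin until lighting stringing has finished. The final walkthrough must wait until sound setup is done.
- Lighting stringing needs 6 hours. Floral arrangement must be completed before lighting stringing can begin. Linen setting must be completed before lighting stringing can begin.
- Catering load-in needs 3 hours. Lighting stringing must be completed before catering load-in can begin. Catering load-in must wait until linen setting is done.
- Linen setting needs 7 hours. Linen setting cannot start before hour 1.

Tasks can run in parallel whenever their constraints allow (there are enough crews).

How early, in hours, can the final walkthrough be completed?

After its own release at hour 1, linen setting can start at hour 1 and finishes at hour 8.
After linen setting (finishes hour 8), floral arrangement can start at hour 8 and finishes at hour 16.
Sound setup needs all of floral arrangement (finishes hour 16, plus 2-hour gap → hour 18); linen setting (finishes hour 8). That puts its earliest start at hour 18; it finishes at 18 + 7 = hour 25.
Lighting stringing needs all of floral arrangement (finishes hour 16); linen setting (finishes hour 8). That puts its earliest start at hour 16; it finishes at 16 + 6 = hour 22.
Catering load-in cannot start until lighting stringing (finishes hour 22); linen setting (finishes hour 8). The controlling bound is hour 22, so catering load-in finishes at 22 + 3 = hour 25.
For the final walkthrough: catering load-in (finishes hour 25, plus 3-hour gap → hour 28); lighting stringing (finishes hour 22); sound setup (finishes hour 25). Taking the maximum gives a start of hour 28, and it finishes at 28 + 3 = hour 31.

31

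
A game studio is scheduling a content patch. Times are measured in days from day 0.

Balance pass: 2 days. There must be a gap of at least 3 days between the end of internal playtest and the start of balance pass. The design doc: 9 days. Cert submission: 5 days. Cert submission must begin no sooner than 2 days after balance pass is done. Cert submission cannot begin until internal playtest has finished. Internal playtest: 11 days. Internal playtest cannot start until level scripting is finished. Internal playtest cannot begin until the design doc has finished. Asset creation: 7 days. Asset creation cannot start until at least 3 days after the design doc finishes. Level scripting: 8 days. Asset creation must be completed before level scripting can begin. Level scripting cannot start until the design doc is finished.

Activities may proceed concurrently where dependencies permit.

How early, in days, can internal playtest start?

Nothing blocks the design doc, so it runs from day 0 to day 9.
Asset creation waits on the design doc (finishes day 9, plus 3-day gap → day 12), so it starts at day 12 and finishes at 12 + 7 = day 19.
For level scripting: asset creation (finishes day 19); the design doc (finishes day 9). Taking the maximum gives a start of day 19, and it finishes at 19 + 8 = day 27.
Internal playtest waits on level scripting (finishes day 27); the design doc (finishes day 9). The latest of these is day 27, which is the earliest internal playtest can start.

27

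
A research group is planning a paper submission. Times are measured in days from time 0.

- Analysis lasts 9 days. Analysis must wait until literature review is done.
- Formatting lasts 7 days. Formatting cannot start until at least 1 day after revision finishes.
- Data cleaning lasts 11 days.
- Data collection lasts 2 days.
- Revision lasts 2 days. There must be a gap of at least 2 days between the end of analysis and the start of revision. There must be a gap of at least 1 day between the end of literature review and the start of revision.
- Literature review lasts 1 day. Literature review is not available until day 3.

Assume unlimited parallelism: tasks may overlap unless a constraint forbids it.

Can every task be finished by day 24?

No

Data cleaning can start immediately at day 0; it finishes at day 11.
Nothing blocks data collection, so it runs from day 0 to day 2.
Literature review waits on its own release at day 3, so it starts at day 3 and finishes at 3 + 1 = day 4.
Analysis cannot begin until literature review (finishes day 4). It runs from day 4 to 4 + 9 = day 13.
Revision cannot start until analysis (finishes day 13, plus 2-day gap → day 15); literature review (finishes day 4, plus 1-day gap → day 5). The controlling bound is day 15, so revision finishes at 15 + 2 = day 17.
After revision (finishes day 17, plus 1-day gap → day 18), formatting can start at day 18 and finishes at day 25.
The earliest everything can be done is day 25, which is after the deadline of 24, so it is not possible.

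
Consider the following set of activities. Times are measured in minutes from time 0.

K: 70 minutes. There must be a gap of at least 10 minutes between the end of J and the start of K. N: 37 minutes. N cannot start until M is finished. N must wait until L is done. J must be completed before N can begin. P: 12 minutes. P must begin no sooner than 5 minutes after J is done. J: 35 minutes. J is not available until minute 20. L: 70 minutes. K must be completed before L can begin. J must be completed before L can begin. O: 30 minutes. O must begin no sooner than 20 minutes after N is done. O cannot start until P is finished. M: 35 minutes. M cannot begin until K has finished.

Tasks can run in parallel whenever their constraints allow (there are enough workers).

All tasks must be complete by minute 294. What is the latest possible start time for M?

172

O has no dependents, so it just needs to finish by minute 294. Starting by 294 − 30 = minute 264 achieves that.
Since O (must start by minute 264, minus 20-minute gap → minute 244) depends on it, N must finish by minute 244. Backing off its 37-minute duration gives a latest start of minute 207.
Since N (must start by minute 207) depends on it, M must finish by minute 207. Backing off its 35-minute duration gives a latest start of minute 172.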